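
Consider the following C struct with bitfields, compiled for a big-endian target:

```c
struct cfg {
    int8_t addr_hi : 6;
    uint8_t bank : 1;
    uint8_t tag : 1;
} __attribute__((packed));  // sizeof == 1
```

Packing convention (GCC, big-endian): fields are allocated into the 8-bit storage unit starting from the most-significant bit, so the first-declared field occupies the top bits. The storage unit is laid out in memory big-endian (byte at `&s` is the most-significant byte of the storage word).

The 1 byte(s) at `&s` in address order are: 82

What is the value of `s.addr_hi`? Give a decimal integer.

[0]=0x82 (big-endian) → word 0x82
addr_hi:6 @ bit 2 → (0x82>>2)&0x3f = 0x20  ←
bank:1 @ bit 1 → (0x82>>1)&0x1 = 0x1
tag:1 @ bit 0 → (0x82>>0)&0x1 = 0x0
addr_hi signed 6b, MSB=1: 32 - 64 = -32

-32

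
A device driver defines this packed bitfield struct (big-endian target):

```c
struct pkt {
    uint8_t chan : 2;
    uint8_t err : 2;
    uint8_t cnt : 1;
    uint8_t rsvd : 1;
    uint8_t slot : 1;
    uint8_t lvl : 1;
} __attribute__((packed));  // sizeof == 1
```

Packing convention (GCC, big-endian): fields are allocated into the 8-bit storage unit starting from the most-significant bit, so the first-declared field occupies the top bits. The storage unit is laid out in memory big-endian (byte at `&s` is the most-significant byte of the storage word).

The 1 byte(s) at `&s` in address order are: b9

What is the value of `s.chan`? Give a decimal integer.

2

[0]=0xb9 (big-endian) → word 0xb9
chan [6+:2] = (word>>6) & 0x3 = 2  ←
err [4+:2] = (word>>4) & 0x3 = 3
cnt [3+:1] = (word>>3) & 0x1 = 1
rsvd [2+:1] = (word>>2) & 0x1 = 0
slot [1+:1] = (word>>1) & 0x1 = 0
lvl [0+:1] = (word>>0) & 0x1 = 1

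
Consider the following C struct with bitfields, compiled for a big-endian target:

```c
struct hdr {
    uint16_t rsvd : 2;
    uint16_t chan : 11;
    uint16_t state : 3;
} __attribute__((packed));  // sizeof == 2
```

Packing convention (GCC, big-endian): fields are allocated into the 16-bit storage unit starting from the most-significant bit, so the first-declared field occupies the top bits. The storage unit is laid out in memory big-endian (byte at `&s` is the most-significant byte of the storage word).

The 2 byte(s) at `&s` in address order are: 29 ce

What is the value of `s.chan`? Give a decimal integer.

[0]=0x29 [1]=0xce (big-endian) → word 0x29ce
rsvd:2 @ bit 14 → (0x29ce>>14)&0x3 = 0x0
chan:11 @ bit 3 → (0x29ce>>3)&0x7ff = 0x539  ←
state:3 @ bit 0 → (0x29ce>>0)&0x7 = 0x6

1337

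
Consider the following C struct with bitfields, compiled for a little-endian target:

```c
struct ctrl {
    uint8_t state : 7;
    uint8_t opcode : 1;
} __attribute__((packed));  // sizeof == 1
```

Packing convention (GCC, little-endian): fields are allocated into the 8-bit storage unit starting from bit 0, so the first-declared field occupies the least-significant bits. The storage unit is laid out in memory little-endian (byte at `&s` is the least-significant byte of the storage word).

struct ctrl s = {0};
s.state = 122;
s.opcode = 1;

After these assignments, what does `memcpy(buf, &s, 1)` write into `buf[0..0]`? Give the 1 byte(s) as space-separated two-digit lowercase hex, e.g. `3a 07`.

fa

[0+:7] state=122 & 0x7f = 0x7a; word=0x7a
[7+:1] opcode=1 & 0x1 = 0x1; word=0xfa
word = 0xfa → little-endian bytes:
  [0]=0xfa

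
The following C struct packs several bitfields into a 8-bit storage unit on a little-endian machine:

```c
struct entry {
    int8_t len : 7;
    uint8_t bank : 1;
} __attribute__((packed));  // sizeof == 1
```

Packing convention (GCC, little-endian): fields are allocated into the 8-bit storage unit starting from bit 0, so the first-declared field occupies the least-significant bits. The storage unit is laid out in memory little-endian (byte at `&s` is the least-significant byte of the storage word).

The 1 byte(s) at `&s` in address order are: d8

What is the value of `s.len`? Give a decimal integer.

[0]=0xd8 (little-endian) → word 0xd8
len [0+:7] = (word>>0) & 0x7f = 88  ←
bank [7+:1] = (word>>7) & 0x1 = 1
len signed 7b, MSB=1: 88 - 128 = -40

-40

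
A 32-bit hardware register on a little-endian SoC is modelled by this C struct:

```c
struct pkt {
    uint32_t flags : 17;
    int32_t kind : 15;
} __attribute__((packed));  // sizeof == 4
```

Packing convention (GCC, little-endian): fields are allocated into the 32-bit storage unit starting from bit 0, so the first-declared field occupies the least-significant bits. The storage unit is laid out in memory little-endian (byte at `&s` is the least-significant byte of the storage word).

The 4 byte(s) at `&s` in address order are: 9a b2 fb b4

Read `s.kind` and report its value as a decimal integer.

-9603

[0]=0x9a [1]=0xb2 [2]=0xfb [3]=0xb4 (little-endian) → word 0xb4fbb29a
flags [0+:17] = (word>>0) & 0x1ffff = 111258
kind [17+:15] = (word>>17) & 0x7fff = 23165  ←
kind signed 15b, MSB=1: 23165 - 32768 = -9603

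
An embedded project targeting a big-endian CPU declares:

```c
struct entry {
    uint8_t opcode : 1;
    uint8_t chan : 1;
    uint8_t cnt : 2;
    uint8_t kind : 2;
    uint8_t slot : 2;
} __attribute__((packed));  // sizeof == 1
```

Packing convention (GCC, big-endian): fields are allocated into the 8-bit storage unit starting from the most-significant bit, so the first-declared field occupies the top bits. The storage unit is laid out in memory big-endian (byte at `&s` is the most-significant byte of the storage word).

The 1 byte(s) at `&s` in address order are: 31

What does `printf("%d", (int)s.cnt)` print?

3

[0]=0x31 (big-endian) → word 0x31
opcode [7+:1] = (word>>7) & 0x1 = 0
chan [6+:1] = (word>>6) & 0x1 = 0
cnt [4+:2] = (word>>4) & 0x3 = 3  ←
kind [2+:2] = (word>>2) & 0x3 = 0
slot [0+:2] = (word>>0) & 0x3 = 1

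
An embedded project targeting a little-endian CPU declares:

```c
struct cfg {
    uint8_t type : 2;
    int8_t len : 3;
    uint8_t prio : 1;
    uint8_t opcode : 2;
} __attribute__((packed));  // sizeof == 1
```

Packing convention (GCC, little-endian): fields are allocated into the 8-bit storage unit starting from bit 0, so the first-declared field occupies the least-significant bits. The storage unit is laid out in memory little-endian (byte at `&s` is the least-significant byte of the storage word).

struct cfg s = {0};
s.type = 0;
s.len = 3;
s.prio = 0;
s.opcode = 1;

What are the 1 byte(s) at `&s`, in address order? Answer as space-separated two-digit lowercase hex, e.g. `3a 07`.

4c

[0+:2] type=0 & 0x3 = 0x0; word=0x00
[2+:3] len=3 & 0x7 = 0x3; word=0x0c
[5+:1] prio=0 & 0x1 = 0x0; word=0x0c
[6+:2] opcode=1 & 0x3 = 0x1; word=0x4c
word = 0x4c → little-endian bytes:
  [0]=0x4c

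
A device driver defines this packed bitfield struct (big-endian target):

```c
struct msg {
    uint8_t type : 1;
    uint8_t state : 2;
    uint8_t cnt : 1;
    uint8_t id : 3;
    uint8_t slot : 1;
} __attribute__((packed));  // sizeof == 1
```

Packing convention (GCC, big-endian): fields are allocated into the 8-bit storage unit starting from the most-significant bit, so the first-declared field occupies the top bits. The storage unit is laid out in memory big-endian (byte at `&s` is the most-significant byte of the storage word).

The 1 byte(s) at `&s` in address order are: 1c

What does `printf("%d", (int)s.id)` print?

6

[0]=0x1c (big-endian) → word 0x1c
type:1 @ bit 7 → (0x1c>>7)&0x1 = 0x0
state:2 @ bit 5 → (0x1c>>5)&0x3 = 0x0
cnt:1 @ bit 4 → (0x1c>>4)&0x1 = 0x1
id:3 @ bit 1 → (0x1c>>1)&0x7 = 0x6  ←
slot:1 @ bit 0 → (0x1c>>0)&0x1 = 0x0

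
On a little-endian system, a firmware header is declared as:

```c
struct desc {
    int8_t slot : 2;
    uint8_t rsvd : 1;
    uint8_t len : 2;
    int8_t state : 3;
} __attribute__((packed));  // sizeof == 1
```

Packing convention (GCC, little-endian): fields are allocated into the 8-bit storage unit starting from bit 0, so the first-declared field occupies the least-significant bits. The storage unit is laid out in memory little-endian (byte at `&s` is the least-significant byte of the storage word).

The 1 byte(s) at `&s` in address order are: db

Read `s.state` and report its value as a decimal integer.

-2

[0]=0xdb (little-endian) → word 0xdb
slot [0+:2] = (word>>0) & 0x3 = 3
rsvd [2+:1] = (word>>2) & 0x1 = 0
len [3+:2] = (word>>3) & 0x3 = 3
state [5+:3] = (word>>5) & 0x7 = 6  ←
state signed 3b, MSB=1: 6 - 8 = -2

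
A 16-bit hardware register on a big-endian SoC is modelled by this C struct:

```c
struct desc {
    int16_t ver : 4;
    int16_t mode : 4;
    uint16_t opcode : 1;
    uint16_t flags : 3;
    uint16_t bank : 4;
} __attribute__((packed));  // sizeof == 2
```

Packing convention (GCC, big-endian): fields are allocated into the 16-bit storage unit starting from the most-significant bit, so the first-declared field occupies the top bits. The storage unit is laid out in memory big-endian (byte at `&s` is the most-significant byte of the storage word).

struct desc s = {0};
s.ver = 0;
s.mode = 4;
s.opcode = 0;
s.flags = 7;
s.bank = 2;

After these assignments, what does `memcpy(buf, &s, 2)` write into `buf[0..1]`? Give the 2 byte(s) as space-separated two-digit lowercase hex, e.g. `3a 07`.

04 72

ver:4 = 0 → 0x0 << 12 → word 0x0000
mode:4 = 4 → 0x4 << 8 → word 0x0400
opcode:1 = 0 → 0x0 << 7 → word 0x0400
flags:3 = 7 → 0x7 << 4 → word 0x0470
bank:4 = 2 → 0x2 << 0 → word 0x0472
word = 0x0472 → big-endian bytes:
  [0]=0x04  [1]=0x72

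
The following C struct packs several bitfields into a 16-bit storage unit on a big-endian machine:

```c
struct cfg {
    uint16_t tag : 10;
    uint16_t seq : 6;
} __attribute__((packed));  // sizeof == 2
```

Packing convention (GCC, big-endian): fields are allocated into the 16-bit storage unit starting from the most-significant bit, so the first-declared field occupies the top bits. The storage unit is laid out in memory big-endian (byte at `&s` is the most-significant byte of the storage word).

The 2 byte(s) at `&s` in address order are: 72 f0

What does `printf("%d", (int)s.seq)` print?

[0]=0x72 [1]=0xf0 (big-endian) → word 0x72f0
tag [6+:10] = (word>>6) & 0x3ff = 459
seq [0+:6] = (word>>0) & 0x3f = 48  ←

48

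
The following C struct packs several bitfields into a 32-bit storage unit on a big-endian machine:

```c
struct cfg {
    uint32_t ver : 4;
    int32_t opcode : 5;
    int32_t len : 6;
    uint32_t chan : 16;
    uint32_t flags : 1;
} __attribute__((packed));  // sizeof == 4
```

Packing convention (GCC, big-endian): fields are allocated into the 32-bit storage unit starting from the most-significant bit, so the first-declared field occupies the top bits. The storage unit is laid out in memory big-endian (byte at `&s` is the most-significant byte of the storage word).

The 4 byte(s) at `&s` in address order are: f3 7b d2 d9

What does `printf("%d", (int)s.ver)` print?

[0]=0xf3 [1]=0x7b [2]=0xd2 [3]=0xd9 (big-endian) → word 0xf37bd2d9
ver [28+:4] = (word>>28) & 0xf = 15  ←
opcode [23+:5] = (word>>23) & 0x1f = 6
len [17+:6] = (word>>17) & 0x3f = 61
chan [1+:16] = (word>>1) & 0xffff = 59756
flags [0+:1] = (word>>0) & 0x1 = 1

15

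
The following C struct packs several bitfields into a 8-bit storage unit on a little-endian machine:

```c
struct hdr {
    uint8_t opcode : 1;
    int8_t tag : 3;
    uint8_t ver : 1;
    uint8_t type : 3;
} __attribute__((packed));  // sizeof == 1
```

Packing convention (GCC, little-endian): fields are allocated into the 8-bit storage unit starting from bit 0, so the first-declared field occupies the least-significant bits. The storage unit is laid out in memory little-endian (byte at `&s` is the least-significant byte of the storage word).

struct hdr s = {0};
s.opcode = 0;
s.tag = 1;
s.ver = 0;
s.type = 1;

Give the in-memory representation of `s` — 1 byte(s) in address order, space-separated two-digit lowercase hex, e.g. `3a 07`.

22

[0+:1] opcode=0 & 0x1 = 0x0; word=0x00
[1+:3] tag=1 & 0x7 = 0x1; word=0x02
[4+:1] ver=0 & 0x1 = 0x0; word=0x02
[5+:3] type=1 & 0x7 = 0x1; word=0x22
word = 0x22 → little-endian bytes:
  [0]=0x22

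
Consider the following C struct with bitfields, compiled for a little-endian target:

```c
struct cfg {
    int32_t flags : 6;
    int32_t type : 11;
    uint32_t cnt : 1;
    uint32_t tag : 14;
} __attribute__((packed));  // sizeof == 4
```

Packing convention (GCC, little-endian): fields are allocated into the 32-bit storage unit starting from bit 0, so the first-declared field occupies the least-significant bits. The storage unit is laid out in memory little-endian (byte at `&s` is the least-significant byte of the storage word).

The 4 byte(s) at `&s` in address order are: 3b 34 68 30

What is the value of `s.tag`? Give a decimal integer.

3098

[0]=0x3b [1]=0x34 [2]=0x68 [3]=0x30 (little-endian) → word 0x3068343b
flags [0+:6] = (word>>0) & 0x3f = 59
type [6+:11] = (word>>6) & 0x7ff = 208
cnt [17+:1] = (word>>17) & 0x1 = 0
tag [18+:14] = (word>>18) & 0x3fff = 3098  ←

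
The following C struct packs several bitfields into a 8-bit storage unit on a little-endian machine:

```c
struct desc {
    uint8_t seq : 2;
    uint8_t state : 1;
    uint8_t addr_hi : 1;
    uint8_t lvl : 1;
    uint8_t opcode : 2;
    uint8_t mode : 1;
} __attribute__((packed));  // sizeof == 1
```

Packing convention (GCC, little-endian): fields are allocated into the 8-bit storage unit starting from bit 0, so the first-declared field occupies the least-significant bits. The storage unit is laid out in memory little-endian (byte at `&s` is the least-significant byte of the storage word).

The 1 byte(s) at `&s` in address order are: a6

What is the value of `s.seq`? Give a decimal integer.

2

[0]=0xa6 (little-endian) → word 0xa6
seq:2 @ bit 0 → (0xa6>>0)&0x3 = 0x2  ←
state:1 @ bit 2 → (0xa6>>2)&0x1 = 0x1
addr_hi:1 @ bit 3 → (0xa6>>3)&0x1 = 0x0
lvl:1 @ bit 4 → (0xa6>>4)&0x1 = 0x0
opcode:2 @ bit 5 → (0xa6>>5)&0x3 = 0x1
mode:1 @ bit 7 → (0xa6>>7)&0x1 = 0x1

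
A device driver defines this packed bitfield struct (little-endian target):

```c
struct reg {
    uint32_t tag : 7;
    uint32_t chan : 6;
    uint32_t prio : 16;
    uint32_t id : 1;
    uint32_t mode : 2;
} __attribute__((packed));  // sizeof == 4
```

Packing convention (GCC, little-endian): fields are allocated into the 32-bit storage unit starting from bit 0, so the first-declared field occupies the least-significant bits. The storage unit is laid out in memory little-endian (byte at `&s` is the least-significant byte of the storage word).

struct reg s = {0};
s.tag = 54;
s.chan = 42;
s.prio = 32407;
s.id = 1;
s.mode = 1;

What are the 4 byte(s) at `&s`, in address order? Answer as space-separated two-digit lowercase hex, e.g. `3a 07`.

36 f5 d2 6f

tag:7 = 54 → 0x36 << 0 → word 0x00000036
chan:6 = 42 → 0x2a << 7 → word 0x00001536
prio:16 = 32407 → 0x7e97 << 13 → word 0x0fd2f536
id:1 = 1 → 0x1 << 29 → word 0x2fd2f536
mode:2 = 1 → 0x1 << 30 → word 0x6fd2f536
word = 0x6fd2f536 → little-endian bytes:
  [0]=0x36  [1]=0xf5  [2]=0xd2  [3]=0x6f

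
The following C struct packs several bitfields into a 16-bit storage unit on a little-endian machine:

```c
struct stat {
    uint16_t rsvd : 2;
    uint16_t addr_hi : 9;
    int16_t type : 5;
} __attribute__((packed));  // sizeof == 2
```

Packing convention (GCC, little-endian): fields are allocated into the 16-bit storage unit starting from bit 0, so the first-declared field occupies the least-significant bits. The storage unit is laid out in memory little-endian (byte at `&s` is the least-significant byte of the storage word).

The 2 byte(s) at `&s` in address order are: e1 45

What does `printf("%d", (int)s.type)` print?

[0]=0xe1 [1]=0x45 (little-endian) → word 0x45e1
rsvd [0+:2] = (word>>0) & 0x3 = 1
addr_hi [2+:9] = (word>>2) & 0x1ff = 376
type [11+:5] = (word>>11) & 0x1f = 8  ←
type signed 5b, MSB=0: value = 8

8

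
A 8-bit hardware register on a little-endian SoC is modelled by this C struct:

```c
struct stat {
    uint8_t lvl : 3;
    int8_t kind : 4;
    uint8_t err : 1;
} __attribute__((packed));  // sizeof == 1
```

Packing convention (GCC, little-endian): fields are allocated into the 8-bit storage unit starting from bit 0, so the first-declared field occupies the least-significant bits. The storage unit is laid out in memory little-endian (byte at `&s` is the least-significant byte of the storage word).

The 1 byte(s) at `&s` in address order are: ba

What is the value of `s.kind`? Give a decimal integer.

[0]=0xba (little-endian) → word 0xba
lvl [0+:3] = (word>>0) & 0x7 = 2
kind [3+:4] = (word>>3) & 0xf = 7  ←
err [7+:1] = (word>>7) & 0x1 = 1
kind signed 4b, MSB=0: value = 7

7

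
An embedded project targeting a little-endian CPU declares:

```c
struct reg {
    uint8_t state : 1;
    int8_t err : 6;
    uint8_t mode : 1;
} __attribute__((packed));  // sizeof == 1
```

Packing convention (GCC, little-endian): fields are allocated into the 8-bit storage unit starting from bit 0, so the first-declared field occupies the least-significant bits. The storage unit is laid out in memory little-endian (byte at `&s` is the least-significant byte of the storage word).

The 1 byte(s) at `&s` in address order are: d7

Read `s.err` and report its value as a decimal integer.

-21

[0]=0xd7 (little-endian) → word 0xd7
state:1 @ bit 0 → (0xd7>>0)&0x1 = 0x1
err:6 @ bit 1 → (0xd7>>1)&0x3f = 0x2b  ←
mode:1 @ bit 7 → (0xd7>>7)&0x1 = 0x1
err signed 6b, MSB=1: 43 - 64 = -21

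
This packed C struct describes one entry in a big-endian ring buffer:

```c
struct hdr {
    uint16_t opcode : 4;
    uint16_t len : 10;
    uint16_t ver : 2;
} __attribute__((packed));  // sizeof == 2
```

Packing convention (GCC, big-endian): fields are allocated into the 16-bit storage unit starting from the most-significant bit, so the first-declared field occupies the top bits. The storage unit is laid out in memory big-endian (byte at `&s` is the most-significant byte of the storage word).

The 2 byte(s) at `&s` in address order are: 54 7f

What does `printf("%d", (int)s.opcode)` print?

5

[0]=0x54 [1]=0x7f (big-endian) → word 0x547f
opcode [12+:4] = (word>>12) & 0xf = 5  ←
len [2+:10] = (word>>2) & 0x3ff = 287
ver [0+:2] = (word>>0) & 0x3 = 3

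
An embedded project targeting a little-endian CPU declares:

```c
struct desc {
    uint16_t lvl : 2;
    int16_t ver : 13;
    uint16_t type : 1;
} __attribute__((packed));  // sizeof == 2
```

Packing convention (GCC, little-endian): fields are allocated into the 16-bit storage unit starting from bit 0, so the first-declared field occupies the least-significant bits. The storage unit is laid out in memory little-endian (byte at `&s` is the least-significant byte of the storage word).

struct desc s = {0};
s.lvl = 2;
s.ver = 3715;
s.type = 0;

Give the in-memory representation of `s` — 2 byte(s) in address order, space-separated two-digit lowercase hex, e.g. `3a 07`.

lvl:2 = 2 → 0x2 << 0 → word 0x0002
ver:13 = 3715 → 0xe83 << 2 → word 0x3a0e
type:1 = 0 → 0x0 << 15 → word 0x3a0e
word = 0x3a0e → little-endian bytes:
  [0]=0x0e  [1]=0x3a

0e 3a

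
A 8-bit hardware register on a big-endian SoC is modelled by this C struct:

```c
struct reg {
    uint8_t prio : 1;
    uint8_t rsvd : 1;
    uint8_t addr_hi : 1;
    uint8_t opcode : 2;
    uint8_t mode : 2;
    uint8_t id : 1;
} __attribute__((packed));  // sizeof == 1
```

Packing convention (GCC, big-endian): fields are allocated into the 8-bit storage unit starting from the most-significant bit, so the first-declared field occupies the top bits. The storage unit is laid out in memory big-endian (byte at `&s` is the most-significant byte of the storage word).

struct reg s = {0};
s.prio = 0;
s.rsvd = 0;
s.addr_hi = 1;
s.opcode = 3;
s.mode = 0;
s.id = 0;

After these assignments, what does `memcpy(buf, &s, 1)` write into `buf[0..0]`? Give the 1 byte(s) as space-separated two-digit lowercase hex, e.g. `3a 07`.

38

[7+:1] prio=0 & 0x1 = 0x0; word=0x00
[6+:1] rsvd=0 & 0x1 = 0x0; word=0x00
[5+:1] addr_hi=1 & 0x1 = 0x1; word=0x20
[3+:2] opcode=3 & 0x3 = 0x3; word=0x38
[1+:2] mode=0 & 0x3 = 0x0; word=0x38
[0+:1] id=0 & 0x1 = 0x0; word=0x38
word = 0x38 → big-endian bytes:
  [0]=0x38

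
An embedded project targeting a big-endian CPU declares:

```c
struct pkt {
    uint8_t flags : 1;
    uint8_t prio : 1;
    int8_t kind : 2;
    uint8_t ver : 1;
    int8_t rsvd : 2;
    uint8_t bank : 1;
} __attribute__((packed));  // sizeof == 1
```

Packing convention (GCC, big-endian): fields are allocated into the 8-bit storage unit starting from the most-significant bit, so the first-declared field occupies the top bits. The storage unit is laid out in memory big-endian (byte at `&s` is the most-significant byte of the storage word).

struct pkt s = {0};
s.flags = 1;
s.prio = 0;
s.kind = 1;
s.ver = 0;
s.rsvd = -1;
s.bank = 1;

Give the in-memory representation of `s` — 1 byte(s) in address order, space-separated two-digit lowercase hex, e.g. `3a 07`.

flags (1b) val=1 bits=0x1 at bit 7: 0x80
prio (1b) val=0 bits=0x0 at bit 6: 0x80
kind (2b) val=1 bits=0x1 at bit 4: 0x90
ver (1b) val=0 bits=0x0 at bit 3: 0x90
rsvd (2b) val=-1 bits=0x3 at bit 1: 0x96
bank (1b) val=1 bits=0x1 at bit 0: 0x97
word = 0x97 → big-endian bytes:
  [0]=0x97

97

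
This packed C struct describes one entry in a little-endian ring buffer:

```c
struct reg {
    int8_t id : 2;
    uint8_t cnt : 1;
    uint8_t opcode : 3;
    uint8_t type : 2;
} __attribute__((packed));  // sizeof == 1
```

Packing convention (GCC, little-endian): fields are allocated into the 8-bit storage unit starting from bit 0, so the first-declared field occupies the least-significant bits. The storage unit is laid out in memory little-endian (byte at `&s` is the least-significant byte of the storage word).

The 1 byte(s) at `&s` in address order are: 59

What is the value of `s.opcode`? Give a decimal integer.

3

[0]=0x59 (little-endian) → word 0x59
id [0+:2] = (word>>0) & 0x3 = 1
cnt [2+:1] = (word>>2) & 0x1 = 0
opcode [3+:3] = (word>>3) & 0x7 = 3  ←
type [6+:2] = (word>>6) & 0x3 = 1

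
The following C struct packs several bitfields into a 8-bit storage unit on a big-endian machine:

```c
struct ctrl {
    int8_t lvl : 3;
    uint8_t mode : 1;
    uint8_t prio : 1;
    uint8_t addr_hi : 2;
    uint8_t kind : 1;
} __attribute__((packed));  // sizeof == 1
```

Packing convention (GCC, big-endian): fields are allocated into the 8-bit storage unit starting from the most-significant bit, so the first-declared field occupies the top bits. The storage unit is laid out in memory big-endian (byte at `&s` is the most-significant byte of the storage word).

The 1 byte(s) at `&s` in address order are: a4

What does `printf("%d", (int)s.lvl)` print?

-3

[0]=0xa4 (big-endian) → word 0xa4
lvl [5+:3] = (word>>5) & 0x7 = 5  ←
mode [4+:1] = (word>>4) & 0x1 = 0
prio [3+:1] = (word>>3) & 0x1 = 0
addr_hi [1+:2] = (word>>1) & 0x3 = 2
kind [0+:1] = (word>>0) & 0x1 = 0
lvl signed 3b, MSB=1: 5 - 8 = -3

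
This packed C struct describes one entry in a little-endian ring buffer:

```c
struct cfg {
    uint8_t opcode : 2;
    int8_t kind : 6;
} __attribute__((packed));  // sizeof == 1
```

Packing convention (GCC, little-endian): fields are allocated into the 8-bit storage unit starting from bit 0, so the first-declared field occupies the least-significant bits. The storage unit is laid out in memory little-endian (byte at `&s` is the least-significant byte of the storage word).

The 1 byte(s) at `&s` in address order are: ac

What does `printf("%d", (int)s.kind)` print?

[0]=0xac (little-endian) → word 0xac
opcode:2 @ bit 0 → (0xac>>0)&0x3 = 0x0
kind:6 @ bit 2 → (0xac>>2)&0x3f = 0x2b  ←
kind signed 6b, MSB=1: 43 - 64 = -21

-21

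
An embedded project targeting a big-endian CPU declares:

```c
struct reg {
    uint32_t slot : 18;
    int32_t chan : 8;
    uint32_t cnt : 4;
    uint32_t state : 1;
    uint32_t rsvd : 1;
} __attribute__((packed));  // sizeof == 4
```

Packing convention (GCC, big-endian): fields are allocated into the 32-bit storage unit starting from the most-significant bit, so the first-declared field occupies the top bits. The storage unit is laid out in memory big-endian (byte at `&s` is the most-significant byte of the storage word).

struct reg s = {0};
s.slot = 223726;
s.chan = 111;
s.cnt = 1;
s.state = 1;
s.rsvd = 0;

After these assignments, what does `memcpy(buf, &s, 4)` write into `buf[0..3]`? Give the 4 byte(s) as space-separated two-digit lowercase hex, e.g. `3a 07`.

da 7b 9b c6

slot (18b) val=223726 bits=0x369ee at bit 14: 0xda7b8000
chan (8b) val=111 bits=0x6f at bit 6: 0xda7b9bc0
cnt (4b) val=1 bits=0x1 at bit 2: 0xda7b9bc4
state (1b) val=1 bits=0x1 at bit 1: 0xda7b9bc6
rsvd (1b) val=0 bits=0x0 at bit 0: 0xda7b9bc6
word = 0xda7b9bc6 → big-endian bytes:
  [0]=0xda  [1]=0x7b  [2]=0x9b  [3]=0xc6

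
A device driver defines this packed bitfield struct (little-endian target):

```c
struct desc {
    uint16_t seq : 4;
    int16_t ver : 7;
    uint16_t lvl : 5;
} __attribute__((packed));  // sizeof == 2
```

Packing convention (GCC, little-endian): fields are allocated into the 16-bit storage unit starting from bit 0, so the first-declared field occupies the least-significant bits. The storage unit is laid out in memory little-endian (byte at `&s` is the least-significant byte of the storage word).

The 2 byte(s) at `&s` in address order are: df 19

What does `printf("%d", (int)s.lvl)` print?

3

[0]=0xdf [1]=0x19 (little-endian) → word 0x19df
seq [0+:4] = (word>>0) & 0xf = 15
ver [4+:7] = (word>>4) & 0x7f = 29
lvl [11+:5] = (word>>11) & 0x1f = 3  ←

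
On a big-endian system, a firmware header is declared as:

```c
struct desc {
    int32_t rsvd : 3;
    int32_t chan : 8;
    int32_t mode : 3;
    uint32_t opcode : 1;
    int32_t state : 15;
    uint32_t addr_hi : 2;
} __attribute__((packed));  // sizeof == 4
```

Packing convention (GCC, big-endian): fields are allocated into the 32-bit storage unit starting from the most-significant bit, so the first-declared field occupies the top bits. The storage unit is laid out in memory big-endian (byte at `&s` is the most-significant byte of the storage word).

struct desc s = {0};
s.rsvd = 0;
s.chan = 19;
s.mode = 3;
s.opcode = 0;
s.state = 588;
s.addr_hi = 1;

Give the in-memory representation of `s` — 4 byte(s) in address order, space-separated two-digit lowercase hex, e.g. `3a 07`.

02 6c 09 31

rsvd:3 = 0 → 0x0 << 29 → word 0x00000000
chan:8 = 19 → 0x13 << 21 → word 0x02600000
mode:3 = 3 → 0x3 << 18 → word 0x026c0000
opcode:1 = 0 → 0x0 << 17 → word 0x026c0000
state:15 = 588 → 0x24c << 2 → word 0x026c0930
addr_hi:2 = 1 → 0x1 << 0 → word 0x026c0931
word = 0x026c0931 → big-endian bytes:
  [0]=0x02  [1]=0x6c  [2]=0x09  [3]=0x31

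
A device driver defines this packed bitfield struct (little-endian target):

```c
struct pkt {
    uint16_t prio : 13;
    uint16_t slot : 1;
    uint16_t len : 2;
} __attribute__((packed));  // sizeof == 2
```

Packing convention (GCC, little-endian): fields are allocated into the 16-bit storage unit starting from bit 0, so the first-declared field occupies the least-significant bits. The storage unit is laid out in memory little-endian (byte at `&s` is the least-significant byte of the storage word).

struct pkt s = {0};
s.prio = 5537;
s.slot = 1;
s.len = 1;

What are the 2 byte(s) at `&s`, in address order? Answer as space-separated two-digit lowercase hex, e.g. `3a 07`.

a1 75

[0+:13] prio=5537 & 0x1fff = 0x15a1; word=0x15a1
[13+:1] slot=1 & 0x1 = 0x1; word=0x35a1
[14+:2] len=1 & 0x3 = 0x1; word=0x75a1
word = 0x75a1 → little-endian bytes:
  [0]=0xa1  [1]=0x75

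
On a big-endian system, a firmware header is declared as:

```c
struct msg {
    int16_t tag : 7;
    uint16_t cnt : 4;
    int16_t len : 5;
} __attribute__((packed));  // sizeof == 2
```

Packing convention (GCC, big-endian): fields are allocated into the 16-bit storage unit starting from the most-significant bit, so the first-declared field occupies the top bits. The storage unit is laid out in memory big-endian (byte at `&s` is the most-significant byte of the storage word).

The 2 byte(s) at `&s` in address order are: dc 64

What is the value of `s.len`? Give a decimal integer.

4

[0]=0xdc [1]=0x64 (big-endian) → word 0xdc64
tag [9+:7] = (word>>9) & 0x7f = 110
cnt [5+:4] = (word>>5) & 0xf = 3
len [0+:5] = (word>>0) & 0x1f = 4  ←
len signed 5b, MSB=0: value = 4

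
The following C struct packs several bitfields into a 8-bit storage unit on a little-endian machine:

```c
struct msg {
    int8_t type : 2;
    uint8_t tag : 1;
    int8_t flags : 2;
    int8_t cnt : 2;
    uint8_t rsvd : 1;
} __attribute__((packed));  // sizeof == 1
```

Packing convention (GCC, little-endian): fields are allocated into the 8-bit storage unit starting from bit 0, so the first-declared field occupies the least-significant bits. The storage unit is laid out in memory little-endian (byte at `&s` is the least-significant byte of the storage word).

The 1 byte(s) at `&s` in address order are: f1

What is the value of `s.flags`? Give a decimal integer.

[0]=0xf1 (little-endian) → word 0xf1
type [0+:2] = (word>>0) & 0x3 = 1
tag [2+:1] = (word>>2) & 0x1 = 0
flags [3+:2] = (word>>3) & 0x3 = 2  ←
cnt [5+:2] = (word>>5) & 0x3 = 3
rsvd [7+:1] = (word>>7) & 0x1 = 1
flags signed 2b, MSB=1: 2 - 4 = -2

-2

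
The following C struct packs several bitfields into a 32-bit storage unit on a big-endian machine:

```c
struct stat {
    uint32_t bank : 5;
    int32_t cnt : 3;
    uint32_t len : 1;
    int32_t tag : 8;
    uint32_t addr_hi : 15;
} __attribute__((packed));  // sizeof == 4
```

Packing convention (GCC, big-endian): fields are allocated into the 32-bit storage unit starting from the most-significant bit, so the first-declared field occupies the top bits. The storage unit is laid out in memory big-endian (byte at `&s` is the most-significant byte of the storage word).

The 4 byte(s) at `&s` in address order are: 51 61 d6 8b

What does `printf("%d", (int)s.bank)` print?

[0]=0x51 [1]=0x61 [2]=0xd6 [3]=0x8b (big-endian) → word 0x5161d68b
bank [27+:5] = (word>>27) & 0x1f = 10  ←
cnt [24+:3] = (word>>24) & 0x7 = 1
len [23+:1] = (word>>23) & 0x1 = 0
tag [15+:8] = (word>>15) & 0xff = 195
addr_hi [0+:15] = (word>>0) & 0x7fff = 22155

10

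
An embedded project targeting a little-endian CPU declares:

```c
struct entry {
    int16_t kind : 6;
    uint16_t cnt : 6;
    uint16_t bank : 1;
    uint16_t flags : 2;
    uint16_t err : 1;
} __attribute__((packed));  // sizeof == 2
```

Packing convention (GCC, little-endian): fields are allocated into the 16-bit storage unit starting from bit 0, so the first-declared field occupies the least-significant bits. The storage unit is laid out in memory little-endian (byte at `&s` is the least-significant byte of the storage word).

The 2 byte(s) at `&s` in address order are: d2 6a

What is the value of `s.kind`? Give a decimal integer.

[0]=0xd2 [1]=0x6a (little-endian) → word 0x6ad2
kind [0+:6] = (word>>0) & 0x3f = 18  ←
cnt [6+:6] = (word>>6) & 0x3f = 43
bank [12+:1] = (word>>12) & 0x1 = 0
flags [13+:2] = (word>>13) & 0x3 = 3
err [15+:1] = (word>>15) & 0x1 = 0
kind signed 6b, MSB=0: value = 18

18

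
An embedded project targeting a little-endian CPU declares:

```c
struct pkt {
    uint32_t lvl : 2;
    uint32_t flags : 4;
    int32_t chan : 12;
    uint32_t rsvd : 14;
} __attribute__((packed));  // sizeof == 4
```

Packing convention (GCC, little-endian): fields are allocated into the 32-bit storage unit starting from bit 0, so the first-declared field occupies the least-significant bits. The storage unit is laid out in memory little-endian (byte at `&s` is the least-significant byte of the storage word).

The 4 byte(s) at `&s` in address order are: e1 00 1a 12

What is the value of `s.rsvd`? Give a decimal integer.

[0]=0xe1 [1]=0x00 [2]=0x1a [3]=0x12 (little-endian) → word 0x121a00e1
lvl:2 @ bit 0 → (0x121a00e1>>0)&0x3 = 0x1
flags:4 @ bit 2 → (0x121a00e1>>2)&0xf = 0x8
chan:12 @ bit 6 → (0x121a00e1>>6)&0xfff = 0x803
rsvd:14 @ bit 18 → (0x121a00e1>>18)&0x3fff = 0x486  ←

1158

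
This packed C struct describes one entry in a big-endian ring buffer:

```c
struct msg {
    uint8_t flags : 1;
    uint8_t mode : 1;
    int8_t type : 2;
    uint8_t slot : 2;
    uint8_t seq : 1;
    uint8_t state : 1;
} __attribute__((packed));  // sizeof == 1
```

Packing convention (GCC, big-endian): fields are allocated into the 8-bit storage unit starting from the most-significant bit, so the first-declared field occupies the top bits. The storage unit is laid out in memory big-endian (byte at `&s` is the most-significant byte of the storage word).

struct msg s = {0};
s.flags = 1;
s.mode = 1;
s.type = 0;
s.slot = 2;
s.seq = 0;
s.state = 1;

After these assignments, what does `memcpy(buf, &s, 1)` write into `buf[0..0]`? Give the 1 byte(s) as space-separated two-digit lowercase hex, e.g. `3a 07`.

c9

flags:1 = 1 → 0x1 << 7 → word 0x80
mode:1 = 1 → 0x1 << 6 → word 0xc0
type:2 = 0 → 0x0 << 4 → word 0xc0
slot:2 = 2 → 0x2 << 2 → word 0xc8
seq:1 = 0 → 0x0 << 1 → word 0xc8
state:1 = 1 → 0x1 << 0 → word 0xc9
word = 0xc9 → big-endian bytes:
  [0]=0xc9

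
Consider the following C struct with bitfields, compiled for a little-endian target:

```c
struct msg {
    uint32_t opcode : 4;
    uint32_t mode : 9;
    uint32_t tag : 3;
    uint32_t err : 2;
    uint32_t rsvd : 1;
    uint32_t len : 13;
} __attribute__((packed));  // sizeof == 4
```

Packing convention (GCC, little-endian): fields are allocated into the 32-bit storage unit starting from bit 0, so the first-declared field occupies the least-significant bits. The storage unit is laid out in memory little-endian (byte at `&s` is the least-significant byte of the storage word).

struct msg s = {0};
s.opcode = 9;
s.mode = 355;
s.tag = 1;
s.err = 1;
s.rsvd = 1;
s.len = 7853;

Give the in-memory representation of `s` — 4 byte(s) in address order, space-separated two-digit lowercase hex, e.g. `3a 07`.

39 36 6d f5

opcode (4b) val=9 bits=0x9 at bit 0: 0x00000009
mode (9b) val=355 bits=0x163 at bit 4: 0x00001639
tag (3b) val=1 bits=0x1 at bit 13: 0x00003639
err (2b) val=1 bits=0x1 at bit 16: 0x00013639
rsvd (1b) val=1 bits=0x1 at bit 18: 0x00053639
len (13b) val=7853 bits=0x1ead at bit 19: 0xf56d3639
word = 0xf56d3639 → little-endian bytes:
  [0]=0x39  [1]=0x36  [2]=0x6d  [3]=0xf5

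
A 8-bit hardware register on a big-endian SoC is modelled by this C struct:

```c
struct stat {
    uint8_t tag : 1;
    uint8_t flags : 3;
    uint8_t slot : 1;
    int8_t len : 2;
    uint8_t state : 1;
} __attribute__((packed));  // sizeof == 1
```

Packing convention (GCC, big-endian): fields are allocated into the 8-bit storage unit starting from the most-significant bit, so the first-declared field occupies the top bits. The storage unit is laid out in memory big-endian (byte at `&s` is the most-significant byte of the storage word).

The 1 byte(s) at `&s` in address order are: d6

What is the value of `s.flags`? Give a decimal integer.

5

[0]=0xd6 (big-endian) → word 0xd6
tag [7+:1] = (word>>7) & 0x1 = 1
flags [4+:3] = (word>>4) & 0x7 = 5  ←
slot [3+:1] = (word>>3) & 0x1 = 0
len [1+:2] = (word>>1) & 0x3 = 3
state [0+:1] = (word>>0) & 0x1 = 0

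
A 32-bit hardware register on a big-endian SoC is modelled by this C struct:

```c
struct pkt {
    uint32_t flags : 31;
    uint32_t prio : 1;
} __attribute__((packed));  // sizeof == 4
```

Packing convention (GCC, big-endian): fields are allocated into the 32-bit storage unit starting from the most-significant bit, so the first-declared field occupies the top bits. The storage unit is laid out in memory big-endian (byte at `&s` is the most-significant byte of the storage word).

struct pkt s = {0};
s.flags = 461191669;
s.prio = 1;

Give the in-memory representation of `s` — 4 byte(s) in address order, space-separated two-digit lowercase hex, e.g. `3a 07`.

[1+:31] flags=461191669 & 0x7fffffff = 0x1b7d39f5; word=0x36fa73ea
[0+:1] prio=1 & 0x1 = 0x1; word=0x36fa73eb
word = 0x36fa73eb → big-endian bytes:
  [0]=0x36  [1]=0xfa  [2]=0x73  [3]=0xeb

36 fa 73 eb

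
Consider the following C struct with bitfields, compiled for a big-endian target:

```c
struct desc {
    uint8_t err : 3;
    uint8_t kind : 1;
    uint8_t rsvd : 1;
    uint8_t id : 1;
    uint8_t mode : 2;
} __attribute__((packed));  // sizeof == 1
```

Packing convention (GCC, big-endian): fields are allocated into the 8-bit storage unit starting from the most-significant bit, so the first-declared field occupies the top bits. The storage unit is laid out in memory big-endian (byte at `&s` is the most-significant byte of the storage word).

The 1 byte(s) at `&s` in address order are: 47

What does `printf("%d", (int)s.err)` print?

2

[0]=0x47 (big-endian) → word 0x47
err:3 @ bit 5 → (0x47>>5)&0x7 = 0x2  ←
kind:1 @ bit 4 → (0x47>>4)&0x1 = 0x0
rsvd:1 @ bit 3 → (0x47>>3)&0x1 = 0x0
id:1 @ bit 2 → (0x47>>2)&0x1 = 0x1
mode:2 @ bit 0 → (0x47>>0)&0x3 = 0x3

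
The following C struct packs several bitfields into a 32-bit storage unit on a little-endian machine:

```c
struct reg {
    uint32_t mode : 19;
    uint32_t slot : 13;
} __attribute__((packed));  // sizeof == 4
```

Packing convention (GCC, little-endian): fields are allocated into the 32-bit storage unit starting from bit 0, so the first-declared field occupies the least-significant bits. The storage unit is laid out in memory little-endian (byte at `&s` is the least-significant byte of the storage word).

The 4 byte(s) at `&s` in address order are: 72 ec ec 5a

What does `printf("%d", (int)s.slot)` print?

2909

[0]=0x72 [1]=0xec [2]=0xec [3]=0x5a (little-endian) → word 0x5aecec72
mode:19 @ bit 0 → (0x5aecec72>>0)&0x7ffff = 0x4ec72
slot:13 @ bit 19 → (0x5aecec72>>19)&0x1fff = 0xb5d  ←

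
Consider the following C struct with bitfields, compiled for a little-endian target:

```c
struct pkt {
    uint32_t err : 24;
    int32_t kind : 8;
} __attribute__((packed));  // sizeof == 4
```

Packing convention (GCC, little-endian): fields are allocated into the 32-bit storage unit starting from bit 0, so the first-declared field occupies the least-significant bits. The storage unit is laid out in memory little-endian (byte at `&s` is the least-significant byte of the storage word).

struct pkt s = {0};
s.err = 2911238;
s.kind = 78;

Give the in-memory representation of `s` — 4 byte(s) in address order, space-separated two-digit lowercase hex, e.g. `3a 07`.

06 6c 2c 4e

err:24 = 2911238 → 0x2c6c06 << 0 → word 0x002c6c06
kind:8 = 78 → 0x4e << 24 → word 0x4e2c6c06
word = 0x4e2c6c06 → little-endian bytes:
  [0]=0x06  [1]=0x6c  [2]=0x2c  [3]=0x4e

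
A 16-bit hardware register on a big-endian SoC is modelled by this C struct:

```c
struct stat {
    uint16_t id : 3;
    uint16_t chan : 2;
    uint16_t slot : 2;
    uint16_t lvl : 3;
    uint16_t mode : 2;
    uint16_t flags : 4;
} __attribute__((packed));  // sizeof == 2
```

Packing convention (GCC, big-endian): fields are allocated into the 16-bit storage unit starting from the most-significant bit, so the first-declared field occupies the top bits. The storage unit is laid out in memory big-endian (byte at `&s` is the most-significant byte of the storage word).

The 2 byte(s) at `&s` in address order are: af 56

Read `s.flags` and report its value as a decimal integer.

6

[0]=0xaf [1]=0x56 (big-endian) → word 0xaf56
id [13+:3] = (word>>13) & 0x7 = 5
chan [11+:2] = (word>>11) & 0x3 = 1
slot [9+:2] = (word>>9) & 0x3 = 3
lvl [6+:3] = (word>>6) & 0x7 = 5
mode [4+:2] = (word>>4) & 0x3 = 1
flags [0+:4] = (word>>0) & 0xf = 6  ←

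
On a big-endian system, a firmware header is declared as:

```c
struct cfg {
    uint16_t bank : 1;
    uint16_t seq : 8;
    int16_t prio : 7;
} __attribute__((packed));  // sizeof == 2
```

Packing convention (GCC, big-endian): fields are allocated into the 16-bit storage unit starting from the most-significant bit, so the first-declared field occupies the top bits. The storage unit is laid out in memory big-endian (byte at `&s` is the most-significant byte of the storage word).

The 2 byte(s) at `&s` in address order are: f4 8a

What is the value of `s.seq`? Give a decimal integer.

233

[0]=0xf4 [1]=0x8a (big-endian) → word 0xf48a
bank [15+:1] = (word>>15) & 0x1 = 1
seq [7+:8] = (word>>7) & 0xff = 233  ←
prio [0+:7] = (word>>0) & 0x7f = 10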